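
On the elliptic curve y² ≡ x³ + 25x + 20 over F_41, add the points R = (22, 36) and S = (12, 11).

(22, 36) + (12, 11). λ = (11 - 36)/(12 - 22) ≡ 16/31 mod 41. 31⁻¹ ≡ 4 (mod 41), so λ ≡ 23.
  x = λ² - 22 - 12 = 529 - 34 ≡ 3; y = λ·(22 - 3) - 36 ≡ 32. → (3, 32)

(3, 32)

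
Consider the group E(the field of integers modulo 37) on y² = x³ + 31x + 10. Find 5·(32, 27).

Write P = (32, 27).
Repeated addition: build up to 5P.
2P: tangent at (32, 27): λ = (3·32² + 31)/(2·27) ≡ 32/17. 17⁻¹ ≡ 24 (mod 37), so λ ≡ 32·24 ≡ 28.
  x = λ² - 32 - 32 = 784 - 64 ≡ 17; y = λ·(32 - 17) - 27 ≡ 23. → (17, 23)
3P: (17, 23) + (32, 27). λ = (27 - 23)/(32 - 17) ≡ 4/15 mod 37. 15⁻¹ ≡ 5 (mod 37) since 15·5 = 75 ≡ 1, so λ ≡ 20.
  x = λ² - 17 - 32 = 400 - 49 ≡ 18; y = λ·(17 - 18) - 23 ≡ 31. → (18, 31)
4P: (18, 31) + (32, 27). λ = (27 - 31)/(32 - 18) ≡ 33/14 mod 37. 14⁻¹ ≡ 8 (mod 37) since 14·8 = 112 ≡ 1, so λ ≡ 5.
  x = λ² - 18 - 32 = 25 - 50 ≡ 12; y = λ·(18 - 12) - 31 ≡ 36. → (12, 36)
5P: (12, 36) + (32, 27). λ = (27 - 36)/(32 - 12) ≡ 28/20 mod 37. 20⁻¹ ≡ 13 (mod 37), so λ ≡ 31.
  x = λ² - 12 - 32 = 961 - 44 ≡ 29; y = λ·(12 - 29) - 36 ≡ 29. → (29, 29)

(29, 29)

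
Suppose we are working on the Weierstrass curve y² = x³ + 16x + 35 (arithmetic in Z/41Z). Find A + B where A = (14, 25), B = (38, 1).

(31, 33)

(14, 25) + (38, 1). λ = (1 - 25)/(38 - 14) ≡ 17/24 mod 41. 24⁻¹ ≡ 12 (mod 41), so λ ≡ 40.
  x = λ² - 14 - 38 = 1600 - 52 ≡ 31; y = λ·(14 - 31) - 25 ≡ 33. → (31, 33)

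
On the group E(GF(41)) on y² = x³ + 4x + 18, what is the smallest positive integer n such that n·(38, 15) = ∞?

2P: tangent at (38, 15): λ = (3·38² + 4)/(2·15) ≡ 31/30. 30⁻¹ ≡ 26 (mod 41) since 30·26 = 780 ≡ 1, so λ ≡ 31·26 ≡ 27.
  x = λ² - 38 - 38 = 729 - 76 ≡ 38; y = λ·(38 - 38) - 15 ≡ 26. → (38, 26)
3P: (38, 26) + (38, 15): same x and y₁ ≡ -y₂, so the sum is ∞.
3P = ∞, so the order is 3.

3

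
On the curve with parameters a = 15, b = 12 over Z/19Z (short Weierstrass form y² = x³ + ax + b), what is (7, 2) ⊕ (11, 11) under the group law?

(12, 1)

(7, 2) + (11, 11). λ = (11 - 2)/(11 - 7) ≡ 9/4 mod 19. 4⁻¹ ≡ 5 (mod 19) since 4·5 = 20 ≡ 1, so λ ≡ 7.
  x = λ² - 7 - 11 = 49 - 18 ≡ 12; y = λ·(7 - 12) - 2 ≡ 1. → (12, 1)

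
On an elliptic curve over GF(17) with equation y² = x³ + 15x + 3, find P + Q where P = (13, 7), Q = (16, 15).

(13, 7) + (16, 15). λ = (15 - 7)/(16 - 13) ≡ 8/3 mod 17. 3⁻¹ ≡ 6 (mod 17), so λ ≡ 14.
  x = λ² - 13 - 16 = 196 - 29 ≡ 14; y = λ·(13 - 14) - 7 ≡ 13. → (14, 13)

(14, 13)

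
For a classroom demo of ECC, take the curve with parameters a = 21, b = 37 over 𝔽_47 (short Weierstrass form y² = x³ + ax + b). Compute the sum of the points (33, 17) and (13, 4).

(33, 17) + (13, 4). λ = (4 - 17)/(13 - 33) ≡ 34/27 mod 47. 27⁻¹ ≡ 7 (mod 47) since 27·7 = 189 ≡ 1, so λ ≡ 3.
  x = λ² - 33 - 13 = 9 - 46 ≡ 10; y = λ·(33 - 10) - 17 ≡ 5. → (10, 5)

(10, 5)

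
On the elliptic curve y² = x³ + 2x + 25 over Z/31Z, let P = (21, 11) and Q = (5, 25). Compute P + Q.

(14, 10)

(21, 11) + (5, 25). λ = (25 - 11)/(5 - 21) ≡ 14/15 mod 31. 15⁻¹ ≡ 29 (mod 31) since 15·29 = 435 ≡ 1, so λ ≡ 3.
  x = λ² - 21 - 5 = 9 - 26 ≡ 14; y = λ·(21 - 14) - 11 ≡ 10. → (14, 10)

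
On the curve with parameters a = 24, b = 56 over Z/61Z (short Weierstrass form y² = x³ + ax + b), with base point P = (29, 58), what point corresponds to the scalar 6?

(17, 58)

Double-and-add on 6 = (110)₂. Start with P = (29, 58) for the leading 1-bit.
double: tangent at (29, 58): λ = (3·29² + 24)/(2·58) ≡ 46/55. 55⁻¹ ≡ 10 (mod 61), so λ ≡ 46·10 ≡ 33.
  x = λ² - 29 - 29 = 1089 - 58 ≡ 55; y = λ·(29 - 55) - 58 ≡ 60. → (55, 60)
add P: (55, 60) + (29, 58). λ = (58 - 60)/(29 - 55) ≡ 59/35 mod 61. 35⁻¹ ≡ 7 (mod 61), so λ ≡ 47.
  x = λ² - 55 - 29 = 2209 - 84 ≡ 51; y = λ·(55 - 51) - 60 ≡ 6. → (51, 6)
double: tangent at (51, 6): λ = (3·51² + 24)/(2·6) ≡ 19/12. 12⁻¹ ≡ 56 (mod 61), so λ ≡ 19·56 ≡ 27.
  x = λ² - 51 - 51 = 729 - 102 ≡ 17; y = λ·(51 - 17) - 6 ≡ 58. → (17, 58)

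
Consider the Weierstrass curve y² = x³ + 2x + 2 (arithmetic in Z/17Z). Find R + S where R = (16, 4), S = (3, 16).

(7, 6)

(16, 4) + (3, 16). λ = (16 - 4)/(3 - 16) ≡ 12/4 mod 17. 4⁻¹ ≡ 13 (mod 17), so λ ≡ 3.
  x = λ² - 16 - 3 = 9 - 19 ≡ 7; y = λ·(16 - 7) - 4 ≡ 6. → (7, 6)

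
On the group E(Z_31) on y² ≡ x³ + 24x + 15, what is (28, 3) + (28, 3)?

(24, 0)

tangent at (28, 3): λ = (3·28² + 24)/(2·3) ≡ 20/6. 6⁻¹ ≡ 26 (mod 31) since 6·26 = 156 ≡ 1, so λ ≡ 20·26 ≡ 24.
  x = λ² - 28 - 28 = 576 - 56 ≡ 24; y = λ·(28 - 24) - 3 ≡ 0. → (24, 0)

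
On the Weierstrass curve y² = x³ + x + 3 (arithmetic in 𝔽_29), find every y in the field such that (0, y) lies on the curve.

x³ + 1x + 3 = 3 ≡ 3 (mod 29).
3 is a non-residue mod 29; no y exists.

none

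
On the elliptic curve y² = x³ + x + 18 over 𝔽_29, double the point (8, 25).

(20, 18)

tangent at (8, 25): λ = (3·8² + 1)/(2·25) ≡ 19/21. 21⁻¹ ≡ 18 (mod 29) since 21·18 = 378 ≡ 1, so λ ≡ 19·18 ≡ 23.
  x = λ² - 8 - 8 = 529 - 16 ≡ 20; y = λ·(8 - 20) - 25 ≡ 18. → (20, 18)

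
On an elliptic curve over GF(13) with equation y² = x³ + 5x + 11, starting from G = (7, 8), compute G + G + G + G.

(7, 5)

Double-and-add on 4 = (100)₂. Start with G = (7, 8) for the leading 1-bit.
double: tangent at (7, 8): λ = (3·7² + 5)/(2·8) ≡ 9/3. 3⁻¹ ≡ 9 (mod 13) since 3·9 = 27 ≡ 1, so λ ≡ 9·9 ≡ 3.
  x = λ² - 7 - 7 = 9 - 14 ≡ 8; y = λ·(7 - 8) - 8 ≡ 2. → (8, 2)
double: tangent at (8, 2): λ = (3·8² + 5)/(2·2) ≡ 2/4. 4⁻¹ ≡ 10 (mod 13), so λ ≡ 2·10 ≡ 7.
  x = λ² - 8 - 8 = 49 - 16 ≡ 7; y = λ·(8 - 7) - 2 ≡ 5. → (7, 5)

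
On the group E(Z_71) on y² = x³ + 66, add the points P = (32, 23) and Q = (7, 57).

(61, 42)

(32, 23) + (7, 57). λ = (57 - 23)/(7 - 32) ≡ 34/46 mod 71. 46⁻¹ ≡ 17 (mod 71) since 46·17 = 782 ≡ 1, so λ ≡ 10.
  x = λ² - 32 - 7 = 100 - 39 ≡ 61; y = λ·(32 - 61) - 23 ≡ 42. → (61, 42)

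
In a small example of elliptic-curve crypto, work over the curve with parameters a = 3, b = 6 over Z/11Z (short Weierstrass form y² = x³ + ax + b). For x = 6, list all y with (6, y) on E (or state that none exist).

x³ + 3x + 6 = 240 ≡ 9 (mod 11).
Square roots of 9 mod 11: 3 and 8 (since 3² = 9 ≡ 9).

3, 8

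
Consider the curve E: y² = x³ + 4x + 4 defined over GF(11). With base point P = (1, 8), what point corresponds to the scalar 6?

Double-and-add on 6 = (110)₂. Start with P = (1, 8) for the leading 1-bit.
double: tangent at (1, 8): λ = (3·1² + 4)/(2·8) ≡ 7/5. 5⁻¹ ≡ 9 (mod 11) since 5·9 = 45 ≡ 1, so λ ≡ 7·9 ≡ 8.
  x = λ² - 1 - 1 = 64 - 2 ≡ 7; y = λ·(1 - 7) - 8 ≡ 10. → (7, 10)
add P: (7, 10) + (1, 8). λ = (8 - 10)/(1 - 7) ≡ 9/5 mod 11. 5⁻¹ ≡ 9 (mod 11), so λ ≡ 4.
  x = λ² - 7 - 1 = 16 - 8 ≡ 8; y = λ·(7 - 8) - 10 ≡ 8. → (8, 8)
double: tangent at (8, 8): λ = (3·8² + 4)/(2·8) ≡ 9/5. 5⁻¹ ≡ 9 (mod 11), so λ ≡ 9·9 ≡ 4.
  x = λ² - 8 - 8 = 16 - 16 ≡ 0; y = λ·(8 - 0) - 8 ≡ 2. → (0, 2)

(0, 2)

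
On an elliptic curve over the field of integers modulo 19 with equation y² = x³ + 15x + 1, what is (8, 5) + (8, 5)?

(0, 1)

tangent at (8, 5): λ = (3·8² + 15)/(2·5) ≡ 17/10. 10⁻¹ ≡ 2 (mod 19) since 10·2 = 20 ≡ 1, so λ ≡ 17·2 ≡ 15.
  x = λ² - 8 - 8 = 225 - 16 ≡ 0; y = λ·(8 - 0) - 5 ≡ 1. → (0, 1)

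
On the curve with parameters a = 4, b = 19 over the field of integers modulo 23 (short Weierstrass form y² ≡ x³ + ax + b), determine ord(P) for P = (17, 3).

11

2P: tangent at (17, 3): λ = (3·17² + 4)/(2·3) ≡ 20/6. 6⁻¹ ≡ 4 (mod 23), so λ ≡ 20·4 ≡ 11.
  x = λ² - 17 - 17 = 121 - 34 ≡ 18; y = λ·(17 - 18) - 3 ≡ 9. → (18, 9)
3P: (18, 9) + (17, 3). λ = (3 - 9)/(17 - 18) ≡ 17/22 mod 23. 22⁻¹ ≡ 22 (mod 23) since 22·22 = 484 ≡ 1, so λ ≡ 6.
  x = λ² - 18 - 17 = 36 - 35 ≡ 1; y = λ·(18 - 1) - 9 ≡ 1. → (1, 1)
4P: (1, 1) + (17, 3). λ = (3 - 1)/(17 - 1) ≡ 2/16 mod 23. 16⁻¹ ≡ 13 (mod 23), so λ ≡ 3.
  x = λ² - 1 - 17 = 9 - 18 ≡ 14; y = λ·(1 - 14) - 1 ≡ 6. → (14, 6)
5P: (14, 6) + (17, 3). λ = (3 - 6)/(17 - 14) ≡ 20/3 mod 23. 3⁻¹ ≡ 8 (mod 23) since 3·8 = 24 ≡ 1, so λ ≡ 22.
  x = λ² - 14 - 17 = 484 - 31 ≡ 16; y = λ·(14 - 16) - 6 ≡ 19. → (16, 19)
6P: (16, 19) + (17, 3). λ = (3 - 19)/(17 - 16) ≡ 7/1 mod 23. 1⁻¹ ≡ 1 (mod 23), so λ ≡ 7.
  x = λ² - 16 - 17 = 49 - 33 ≡ 16; y = λ·(16 - 16) - 19 ≡ 4. → (16, 4)
7P: (16, 4) + (17, 3). λ = (3 - 4)/(17 - 16) ≡ 22/1 mod 23. 1⁻¹ ≡ 1 (mod 23) since 1·1 = 1 ≡ 1, so λ ≡ 22.
  x = λ² - 16 - 17 = 484 - 33 ≡ 14; y = λ·(16 - 14) - 4 ≡ 17. → (14, 17)
8P: (14, 17) + (17, 3). λ = (3 - 17)/(17 - 14) ≡ 9/3 mod 23. 3⁻¹ ≡ 8 (mod 23), so λ ≡ 3.
  x = λ² - 14 - 17 = 9 - 31 ≡ 1; y = λ·(14 - 1) - 17 ≡ 22. → (1, 22)
9P: (1, 22) + (17, 3). λ = (3 - 22)/(17 - 1) ≡ 4/16 mod 23. 16⁻¹ ≡ 13 (mod 23), so λ ≡ 6.
  x = λ² - 1 - 17 = 36 - 18 ≡ 18; y = λ·(1 - 18) - 22 ≡ 14. → (18, 14)
10P: (18, 14) + (17, 3). λ = (3 - 14)/(17 - 18) ≡ 12/22 mod 23. 22⁻¹ ≡ 22 (mod 23), so λ ≡ 11.
  x = λ² - 18 - 17 = 121 - 35 ≡ 17; y = λ·(18 - 17) - 14 ≡ 20. → (17, 20)
11P: (17, 20) + (17, 3): same x and y₁ ≡ -y₂, so the sum is 𝒪.
11P = 𝒪, so the order is 11.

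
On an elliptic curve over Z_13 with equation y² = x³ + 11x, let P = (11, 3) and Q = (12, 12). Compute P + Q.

(6, 3)

(11, 3) + (12, 12). λ = (12 - 3)/(12 - 11) ≡ 9/1 mod 13. 1⁻¹ ≡ 1 (mod 13), so λ ≡ 9.
  x = λ² - 11 - 12 = 81 - 23 ≡ 6; y = λ·(11 - 6) - 3 ≡ 3. → (6, 3)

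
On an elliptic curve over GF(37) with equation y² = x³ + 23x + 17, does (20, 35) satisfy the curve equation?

y² = 35² ≡ 4; x³ + 23x + 17 = 8477 ≡ 4 (mod 37). 4 = 4.

yes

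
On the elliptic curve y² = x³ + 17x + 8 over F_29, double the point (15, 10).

(6, 23)

tangent at (15, 10): λ = (3·15² + 17)/(2·10) ≡ 25/20. 20⁻¹ ≡ 16 (mod 29) since 20·16 = 320 ≡ 1, so λ ≡ 25·16 ≡ 23.
  x = λ² - 15 - 15 = 529 - 30 ≡ 6; y = λ·(15 - 6) - 10 ≡ 23. → (6, 23)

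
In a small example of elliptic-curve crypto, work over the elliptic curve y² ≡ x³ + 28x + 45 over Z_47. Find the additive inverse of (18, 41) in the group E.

(18, 6)

-(18, 41) = (18, -41 mod 47) = (18, 6).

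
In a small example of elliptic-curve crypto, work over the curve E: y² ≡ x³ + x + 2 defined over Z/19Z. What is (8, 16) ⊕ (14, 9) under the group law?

(1, 17)

(8, 16) + (14, 9). λ = (9 - 16)/(14 - 8) ≡ 12/6 mod 19. 6⁻¹ ≡ 16 (mod 19), so λ ≡ 2.
  x = λ² - 8 - 14 = 4 - 22 ≡ 1; y = λ·(8 - 1) - 16 ≡ 17. → (1, 17)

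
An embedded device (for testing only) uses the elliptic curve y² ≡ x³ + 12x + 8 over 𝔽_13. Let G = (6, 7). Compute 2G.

(10, 7)

tangent at (6, 7): λ = (3·6² + 12)/(2·7) ≡ 3/1. 1⁻¹ ≡ 1 (mod 13), so λ ≡ 3·1 ≡ 3.
  x = λ² - 6 - 6 = 9 - 12 ≡ 10; y = λ·(6 - 10) - 7 ≡ 7. → (10, 7)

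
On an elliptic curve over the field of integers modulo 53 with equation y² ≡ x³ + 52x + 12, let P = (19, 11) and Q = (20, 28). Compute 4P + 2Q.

First 4P:
Repeated addition: build up to 4P.
2P: tangent at (19, 11): λ = (3·19² + 52)/(2·11) ≡ 22/22. 22⁻¹ ≡ 41 (mod 53) since 22·41 = 902 ≡ 1, so λ ≡ 22·41 ≡ 1.
  x = λ² - 19 - 19 = 1 - 38 ≡ 16; y = λ·(19 - 16) - 11 ≡ 45. → (16, 45)
3P: (16, 45) + (19, 11). λ = (11 - 45)/(19 - 16) ≡ 19/3 mod 53. 3⁻¹ ≡ 18 (mod 53), so λ ≡ 24.
  x = λ² - 16 - 19 = 576 - 35 ≡ 11; y = λ·(16 - 11) - 45 ≡ 22. → (11, 22)
4P: (11, 22) + (19, 11). λ = (11 - 22)/(19 - 11) ≡ 42/8 mod 53. 8⁻¹ ≡ 20 (mod 53), so λ ≡ 45.
  x = λ² - 11 - 19 = 2025 - 30 ≡ 34; y = λ·(11 - 34) - 22 ≡ 3. → (34, 3)
4P = (34, 3).
Next 2Q:
Repeated addition: build up to 2Q.
2Q: tangent at (20, 28): λ = (3·20² + 52)/(2·28) ≡ 33/3. 3⁻¹ ≡ 18 (mod 53), so λ ≡ 33·18 ≡ 11.
  x = λ² - 20 - 20 = 121 - 40 ≡ 28; y = λ·(20 - 28) - 28 ≡ 43. → (28, 43)
2Q = (28, 43).
Finally 4P + 2Q:
(34, 3) + (28, 43). λ = (43 - 3)/(28 - 34) ≡ 40/47 mod 53. 47⁻¹ ≡ 44 (mod 53) since 47·44 = 2068 ≡ 1, so λ ≡ 11.
  x = λ² - 34 - 28 = 121 - 62 ≡ 6; y = λ·(34 - 6) - 3 ≡ 40. → (6, 40)

(6, 40)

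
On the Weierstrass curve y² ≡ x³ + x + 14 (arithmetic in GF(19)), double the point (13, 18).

(4, 14)

tangent at (13, 18): λ = (3·13² + 1)/(2·18) ≡ 14/17. 17⁻¹ ≡ 9 (mod 19), so λ ≡ 14·9 ≡ 12.
  x = λ² - 13 - 13 = 144 - 26 ≡ 4; y = λ·(13 - 4) - 18 ≡ 14. → (4, 14)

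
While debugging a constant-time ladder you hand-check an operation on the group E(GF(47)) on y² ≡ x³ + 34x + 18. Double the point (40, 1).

(38, 39)

tangent at (40, 1): λ = (3·40² + 34)/(2·1) ≡ 40/2. 2⁻¹ ≡ 24 (mod 47), so λ ≡ 40·24 ≡ 20.
  x = λ² - 40 - 40 = 400 - 80 ≡ 38; y = λ·(40 - 38) - 1 ≡ 39. → (38, 39)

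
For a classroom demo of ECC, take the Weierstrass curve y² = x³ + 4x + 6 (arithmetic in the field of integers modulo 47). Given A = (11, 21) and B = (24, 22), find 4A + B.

(26, 25)

First 4A:
Repeated addition: build up to 4A.
2A: tangent at (11, 21): λ = (3·11² + 4)/(2·21) ≡ 38/42. 42⁻¹ ≡ 28 (mod 47), so λ ≡ 38·28 ≡ 30.
  x = λ² - 11 - 11 = 900 - 22 ≡ 32; y = λ·(11 - 32) - 21 ≡ 7. → (32, 7)
3A: (32, 7) + (11, 21). λ = (21 - 7)/(11 - 32) ≡ 14/26 mod 47. 26⁻¹ ≡ 38 (mod 47), so λ ≡ 15.
  x = λ² - 32 - 11 = 225 - 43 ≡ 41; y = λ·(32 - 41) - 7 ≡ 46. → (41, 46)
4A: (41, 46) + (11, 21). λ = (21 - 46)/(11 - 41) ≡ 22/17 mod 47. 17⁻¹ ≡ 36 (mod 47) since 17·36 = 612 ≡ 1, so λ ≡ 40.
  x = λ² - 41 - 11 = 1600 - 52 ≡ 44; y = λ·(41 - 44) - 46 ≡ 22. → (44, 22)
4A = (44, 22).
Finally 4A + B:
(44, 22) + (24, 22). λ = (22 - 22)/(24 - 44) ≡ 0/27 mod 47. 27⁻¹ ≡ 7 (mod 47) since 27·7 = 189 ≡ 1, so λ ≡ 0.
  x = λ² - 44 - 24 = 0 - 68 ≡ 26; y = λ·(44 - 26) - 22 ≡ 25. → (26, 25)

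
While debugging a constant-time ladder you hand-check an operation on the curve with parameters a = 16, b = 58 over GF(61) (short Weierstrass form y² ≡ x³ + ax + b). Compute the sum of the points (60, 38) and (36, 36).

(60, 38) + (36, 36). λ = (36 - 38)/(36 - 60) ≡ 59/37 mod 61. 37⁻¹ ≡ 33 (mod 61), so λ ≡ 56.
  x = λ² - 60 - 36 = 3136 - 96 ≡ 51; y = λ·(60 - 51) - 38 ≡ 39. → (51, 39)

(51, 39)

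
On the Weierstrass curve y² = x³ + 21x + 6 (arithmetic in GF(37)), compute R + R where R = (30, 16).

(30, 21)

tangent at (30, 16): λ = (3·30² + 21)/(2·16) ≡ 20/32. 32⁻¹ ≡ 22 (mod 37), so λ ≡ 20·22 ≡ 33.
  x = λ² - 30 - 30 = 1089 - 60 ≡ 30; y = λ·(30 - 30) - 16 ≡ 21. → (30, 21)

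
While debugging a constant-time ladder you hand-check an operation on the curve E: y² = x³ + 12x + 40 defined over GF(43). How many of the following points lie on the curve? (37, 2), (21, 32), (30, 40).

1

(37, 2): 2² ≡ 4, rhs ≡ 10 → off.
(21, 32): 32² ≡ 35, rhs ≡ 7 → off.
(30, 40): 40² ≡ 9, rhs ≡ 9 → on.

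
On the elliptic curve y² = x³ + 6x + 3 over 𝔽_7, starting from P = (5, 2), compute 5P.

Double-and-add on 5 = (101)₂. Start with P = (5, 2) for the leading 1-bit.
double: tangent at (5, 2): λ = (3·5² + 6)/(2·2) ≡ 4/4. 4⁻¹ ≡ 2 (mod 7) since 4·2 = 8 ≡ 1, so λ ≡ 4·2 ≡ 1.
  x = λ² - 5 - 5 = 1 - 10 ≡ 5; y = λ·(5 - 5) - 2 ≡ 5. → (5, 5)
double: tangent at (5, 5): λ = (3·5² + 6)/(2·5) ≡ 4/3. 3⁻¹ ≡ 5 (mod 7), so λ ≡ 4·5 ≡ 6.
  x = λ² - 5 - 5 = 36 - 10 ≡ 5; y = λ·(5 - 5) - 5 ≡ 2. → (5, 2)
add P: tangent at (5, 2): λ = (3·5² + 6)/(2·2) ≡ 4/4. 4⁻¹ ≡ 2 (mod 7), so λ ≡ 4·2 ≡ 1.
  x = λ² - 5 - 5 = 1 - 10 ≡ 5; y = λ·(5 - 5) - 2 ≡ 5. → (5, 5)

(5, 5)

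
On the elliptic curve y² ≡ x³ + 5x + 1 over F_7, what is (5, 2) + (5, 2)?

tangent at (5, 2): λ = (3·5² + 5)/(2·2) ≡ 3/4. 4⁻¹ ≡ 2 (mod 7) since 4·2 = 8 ≡ 1, so λ ≡ 3·2 ≡ 6.
  x = λ² - 5 - 5 = 36 - 10 ≡ 5; y = λ·(5 - 5) - 2 ≡ 5. → (5, 5)

(5, 5)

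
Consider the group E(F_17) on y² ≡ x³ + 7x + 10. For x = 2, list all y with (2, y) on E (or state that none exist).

x³ + 7x + 10 = 32 ≡ 15 (mod 17).
Square roots of 15 mod 17: 7 and 10 (since 7² = 49 ≡ 15).

7, 10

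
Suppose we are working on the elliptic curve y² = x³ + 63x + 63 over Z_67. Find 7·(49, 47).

(12, 1)

Write G = (49, 47).
Repeated addition: build up to 7G.
2G: tangent at (49, 47): λ = (3·49² + 63)/(2·47) ≡ 30/27. 27⁻¹ ≡ 5 (mod 67), so λ ≡ 30·5 ≡ 16.
  x = λ² - 49 - 49 = 256 - 98 ≡ 24; y = λ·(49 - 24) - 47 ≡ 18. → (24, 18)
3G: (24, 18) + (49, 47). λ = (47 - 18)/(49 - 24) ≡ 29/25 mod 67. 25⁻¹ ≡ 59 (mod 67), so λ ≡ 36.
  x = λ² - 24 - 49 = 1296 - 73 ≡ 17; y = λ·(24 - 17) - 18 ≡ 33. → (17, 33)
4G: (17, 33) + (49, 47). λ = (47 - 33)/(49 - 17) ≡ 14/32 mod 67. 32⁻¹ ≡ 44 (mod 67) since 32·44 = 1408 ≡ 1, so λ ≡ 13.
  x = λ² - 17 - 49 = 169 - 66 ≡ 36; y = λ·(17 - 36) - 33 ≡ 55. → (36, 55)
5G: (36, 55) + (49, 47). λ = (47 - 55)/(49 - 36) ≡ 59/13 mod 67. 13⁻¹ ≡ 31 (mod 67), so λ ≡ 20.
  x = λ² - 36 - 49 = 400 - 85 ≡ 47; y = λ·(36 - 47) - 55 ≡ 60. → (47, 60)
6G: (47, 60) + (49, 47). λ = (47 - 60)/(49 - 47) ≡ 54/2 mod 67. 2⁻¹ ≡ 34 (mod 67), so λ ≡ 27.
  x = λ² - 47 - 49 = 729 - 96 ≡ 30; y = λ·(47 - 30) - 60 ≡ 64. → (30, 64)
7G: (30, 64) + (49, 47). λ = (47 - 64)/(49 - 30) ≡ 50/19 mod 67. 19⁻¹ ≡ 60 (mod 67), so λ ≡ 52.
  x = λ² - 30 - 49 = 2704 - 79 ≡ 12; y = λ·(30 - 12) - 64 ≡ 1. → (12, 1)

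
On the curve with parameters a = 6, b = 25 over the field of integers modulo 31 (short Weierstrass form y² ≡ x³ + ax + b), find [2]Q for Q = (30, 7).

tangent at (30, 7): λ = (3·30² + 6)/(2·7) ≡ 9/14. 14⁻¹ ≡ 20 (mod 31), so λ ≡ 9·20 ≡ 25.
  x = λ² - 30 - 30 = 625 - 60 ≡ 7; y = λ·(30 - 7) - 7 ≡ 10. → (7, 10)

(7, 10)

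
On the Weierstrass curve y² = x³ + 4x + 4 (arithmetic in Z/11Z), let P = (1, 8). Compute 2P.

(7, 10)

tangent at (1, 8): λ = (3·1² + 4)/(2·8) ≡ 7/5. 5⁻¹ ≡ 9 (mod 11) since 5·9 = 45 ≡ 1, so λ ≡ 7·9 ≡ 8.
  x = λ² - 1 - 1 = 64 - 2 ≡ 7; y = λ·(1 - 7) - 8 ≡ 10. → (7, 10)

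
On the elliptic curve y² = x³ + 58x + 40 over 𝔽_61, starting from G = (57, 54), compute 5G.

Repeated addition: build up to 5G.
2G: tangent at (57, 54): λ = (3·57² + 58)/(2·54) ≡ 45/47. 47⁻¹ ≡ 13 (mod 61), so λ ≡ 45·13 ≡ 36.
  x = λ² - 57 - 57 = 1296 - 114 ≡ 23; y = λ·(57 - 23) - 54 ≡ 11. → (23, 11)
3G: (23, 11) + (57, 54). λ = (54 - 11)/(57 - 23) ≡ 43/34 mod 61. 34⁻¹ ≡ 9 (mod 61), so λ ≡ 21.
  x = λ² - 23 - 57 = 441 - 80 ≡ 56; y = λ·(23 - 56) - 11 ≡ 28. → (56, 28)
4G: (56, 28) + (57, 54). λ = (54 - 28)/(57 - 56) ≡ 26/1 mod 61. 1⁻¹ ≡ 1 (mod 61) since 1·1 = 1 ≡ 1, so λ ≡ 26.
  x = λ² - 56 - 57 = 676 - 113 ≡ 14; y = λ·(56 - 14) - 28 ≡ 27. → (14, 27)
5G: (14, 27) + (57, 54). λ = (54 - 27)/(57 - 14) ≡ 27/43 mod 61. 43⁻¹ ≡ 44 (mod 61) since 43·44 = 1892 ≡ 1, so λ ≡ 29.
  x = λ² - 14 - 57 = 841 - 71 ≡ 38; y = λ·(14 - 38) - 27 ≡ 9. → (38, 9)

(38, 9)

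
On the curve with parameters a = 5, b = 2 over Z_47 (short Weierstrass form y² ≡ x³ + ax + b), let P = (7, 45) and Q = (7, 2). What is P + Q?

The two points share x = 7 and their y-coordinates satisfy 45 + 2 ≡ 0 (mod 47), so they are inverses. Their sum is ∞.

O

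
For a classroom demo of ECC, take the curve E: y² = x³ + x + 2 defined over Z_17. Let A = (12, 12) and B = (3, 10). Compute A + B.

(12, 12) + (3, 10). λ = (10 - 12)/(3 - 12) ≡ 15/8 mod 17. 8⁻¹ ≡ 15 (mod 17) since 8·15 = 120 ≡ 1, so λ ≡ 4.
  x = λ² - 12 - 3 = 16 - 15 ≡ 1; y = λ·(12 - 1) - 12 ≡ 15. → (1, 15)

(1, 15)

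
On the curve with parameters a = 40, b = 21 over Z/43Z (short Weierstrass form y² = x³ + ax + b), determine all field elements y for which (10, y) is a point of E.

none

x³ + 40x + 21 = 1421 ≡ 2 (mod 43).
2 is a non-residue mod 43; no y exists.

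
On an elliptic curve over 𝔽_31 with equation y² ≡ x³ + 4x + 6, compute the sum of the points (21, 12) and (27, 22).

(21, 12) + (27, 22). λ = (22 - 12)/(27 - 21) ≡ 10/6 mod 31. 6⁻¹ ≡ 26 (mod 31), so λ ≡ 12.
  x = λ² - 21 - 27 = 144 - 48 ≡ 3; y = λ·(21 - 3) - 12 ≡ 18. → (3, 18)

(3, 18)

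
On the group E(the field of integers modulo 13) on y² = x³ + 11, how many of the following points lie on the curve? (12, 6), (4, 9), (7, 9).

(12, 6): 6² ≡ 10, rhs ≡ 10 → on.
(4, 9): 9² ≡ 3, rhs ≡ 10 → off.
(7, 9): 9² ≡ 3, rhs ≡ 3 → on.

2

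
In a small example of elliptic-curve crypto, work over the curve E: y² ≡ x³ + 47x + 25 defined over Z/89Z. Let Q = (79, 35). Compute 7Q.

(33, 69)

Double-and-add on 7 = (111)₂. Start with Q = (79, 35) for the leading 1-bit.
double: tangent at (79, 35): λ = (3·79² + 47)/(2·35) ≡ 80/70. 70⁻¹ ≡ 14 (mod 89), so λ ≡ 80·14 ≡ 52.
  x = λ² - 79 - 79 = 2704 - 158 ≡ 54; y = λ·(79 - 54) - 35 ≡ 19. → (54, 19)
add Q: (54, 19) + (79, 35). λ = (35 - 19)/(79 - 54) ≡ 16/25 mod 89. 25⁻¹ ≡ 57 (mod 89) since 25·57 = 1425 ≡ 1, so λ ≡ 22.
  x = λ² - 54 - 79 = 484 - 133 ≡ 84; y = λ·(54 - 84) - 19 ≡ 33. → (84, 33)
double: tangent at (84, 33): λ = (3·84² + 47)/(2·33) ≡ 33/66. 66⁻¹ ≡ 58 (mod 89), so λ ≡ 33·58 ≡ 45.
  x = λ² - 84 - 84 = 2025 - 168 ≡ 77; y = λ·(84 - 77) - 33 ≡ 15. → (77, 15)
add Q: (77, 15) + (79, 35). λ = (35 - 15)/(79 - 77) ≡ 20/2 mod 89. 2⁻¹ ≡ 45 (mod 89), so λ ≡ 10.
  x = λ² - 77 - 79 = 100 - 156 ≡ 33; y = λ·(77 - 33) - 15 ≡ 69. → (33, 69)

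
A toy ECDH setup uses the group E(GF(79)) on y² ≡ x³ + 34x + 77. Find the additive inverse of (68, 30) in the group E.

(68, 49)

-(68, 30) = (68, -30 mod 79) = (68, 49).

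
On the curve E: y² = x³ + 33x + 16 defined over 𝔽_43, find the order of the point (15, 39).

2P: tangent at (15, 39): λ = (3·15² + 33)/(2·39) ≡ 20/35. 35⁻¹ ≡ 16 (mod 43) since 35·16 = 560 ≡ 1, so λ ≡ 20·16 ≡ 19.
  x = λ² - 15 - 15 = 361 - 30 ≡ 30; y = λ·(15 - 30) - 39 ≡ 20. → (30, 20)
3P: (30, 20) + (15, 39). λ = (39 - 20)/(15 - 30) ≡ 19/28 mod 43. 28⁻¹ ≡ 20 (mod 43), so λ ≡ 36.
  x = λ² - 30 - 15 = 1296 - 45 ≡ 4; y = λ·(30 - 4) - 20 ≡ 13. → (4, 13)
4P: (4, 13) + (15, 39). λ = (39 - 13)/(15 - 4) ≡ 26/11 mod 43. 11⁻¹ ≡ 4 (mod 43) since 11·4 = 44 ≡ 1, so λ ≡ 18.
  x = λ² - 4 - 15 = 324 - 19 ≡ 4; y = λ·(4 - 4) - 13 ≡ 30. → (4, 30)
5P: (4, 30) + (15, 39). λ = (39 - 30)/(15 - 4) ≡ 9/11 mod 43. 11⁻¹ ≡ 4 (mod 43), so λ ≡ 36.
  x = λ² - 4 - 15 = 1296 - 19 ≡ 30; y = λ·(4 - 30) - 30 ≡ 23. → (30, 23)
6P: (30, 23) + (15, 39). λ = (39 - 23)/(15 - 30) ≡ 16/28 mod 43. 28⁻¹ ≡ 20 (mod 43) since 28·20 = 560 ≡ 1, so λ ≡ 19.
  x = λ² - 30 - 15 = 361 - 45 ≡ 15; y = λ·(30 - 15) - 23 ≡ 4. → (15, 4)
7P: (15, 4) + (15, 39): same x and y₁ ≡ -y₂, so the sum is 𝒪.
7P = 𝒪, so the order is 7.

7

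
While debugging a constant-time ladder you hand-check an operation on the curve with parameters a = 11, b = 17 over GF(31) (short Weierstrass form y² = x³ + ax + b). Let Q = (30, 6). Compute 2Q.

tangent at (30, 6): λ = (3·30² + 11)/(2·6) ≡ 14/12. 12⁻¹ ≡ 13 (mod 31), so λ ≡ 14·13 ≡ 27.
  x = λ² - 30 - 30 = 729 - 60 ≡ 18; y = λ·(30 - 18) - 6 ≡ 8. → (18, 8)

(18, 8)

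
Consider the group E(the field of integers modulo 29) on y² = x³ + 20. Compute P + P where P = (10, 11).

(14, 3)

tangent at (10, 11): λ = (3·10² + 0)/(2·11) ≡ 10/22. 22⁻¹ ≡ 4 (mod 29) since 22·4 = 88 ≡ 1, so λ ≡ 10·4 ≡ 11.
  x = λ² - 10 - 10 = 121 - 20 ≡ 14; y = λ·(10 - 14) - 11 ≡ 3. → (14, 3)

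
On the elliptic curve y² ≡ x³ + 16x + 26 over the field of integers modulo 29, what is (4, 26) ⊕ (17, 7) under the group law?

(4, 26) + (17, 7). λ = (7 - 26)/(17 - 4) ≡ 10/13 mod 29. 13⁻¹ ≡ 9 (mod 29) since 13·9 = 117 ≡ 1, so λ ≡ 3.
  x = λ² - 4 - 17 = 9 - 21 ≡ 17; y = λ·(4 - 17) - 26 ≡ 22. → (17, 22)

(17, 22)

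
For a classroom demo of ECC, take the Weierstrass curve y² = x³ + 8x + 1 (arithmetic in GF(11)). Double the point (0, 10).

tangent at (0, 10): λ = (3·0² + 8)/(2·10) ≡ 8/9. 9⁻¹ ≡ 5 (mod 11) since 9·5 = 45 ≡ 1, so λ ≡ 8·5 ≡ 7.
  x = λ² - 0 - 0 = 49 - 0 ≡ 5; y = λ·(0 - 5) - 10 ≡ 10. → (5, 10)

(5, 10)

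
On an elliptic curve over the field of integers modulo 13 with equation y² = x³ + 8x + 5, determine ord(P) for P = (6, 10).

2P: tangent at (6, 10): λ = (3·6² + 8)/(2·10) ≡ 12/7. 7⁻¹ ≡ 2 (mod 13), so λ ≡ 12·2 ≡ 11.
  x = λ² - 6 - 6 = 121 - 12 ≡ 5; y = λ·(6 - 5) - 10 ≡ 1. → (5, 1)
3P: (5, 1) + (6, 10). λ = (10 - 1)/(6 - 5) ≡ 9/1 mod 13. 1⁻¹ ≡ 1 (mod 13) since 1·1 = 1 ≡ 1, so λ ≡ 9.
  x = λ² - 5 - 6 = 81 - 11 ≡ 5; y = λ·(5 - 5) - 1 ≡ 12. → (5, 12)
4P: (5, 12) + (6, 10). λ = (10 - 12)/(6 - 5) ≡ 11/1 mod 13. 1⁻¹ ≡ 1 (mod 13), so λ ≡ 11.
  x = λ² - 5 - 6 = 121 - 11 ≡ 6; y = λ·(5 - 6) - 12 ≡ 3. → (6, 3)
5P: (6, 3) + (6, 10): same x and y₁ ≡ -y₂, so the sum is O.
5P = O, so the order is 5.

5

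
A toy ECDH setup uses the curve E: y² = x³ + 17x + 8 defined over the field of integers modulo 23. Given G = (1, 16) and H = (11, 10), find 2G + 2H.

First 2G:
Repeated addition: build up to 2G.
2G: tangent at (1, 16): λ = (3·1² + 17)/(2·16) ≡ 20/9. 9⁻¹ ≡ 18 (mod 23) since 9·18 = 162 ≡ 1, so λ ≡ 20·18 ≡ 15.
  x = λ² - 1 - 1 = 225 - 2 ≡ 16; y = λ·(1 - 16) - 16 ≡ 12. → (16, 12)
2G = (16, 12).
Next 2H:
Repeated addition: build up to 2H.
2H: tangent at (11, 10): λ = (3·11² + 17)/(2·10) ≡ 12/20. 20⁻¹ ≡ 15 (mod 23) since 20·15 = 300 ≡ 1, so λ ≡ 12·15 ≡ 19.
  x = λ² - 11 - 11 = 361 - 22 ≡ 17; y = λ·(11 - 17) - 10 ≡ 14. → (17, 14)
2H = (17, 14).
Finally 2G + 2H:
(16, 12) + (17, 14). λ = (14 - 12)/(17 - 16) ≡ 2/1 mod 23. 1⁻¹ ≡ 1 (mod 23), so λ ≡ 2.
  x = λ² - 16 - 17 = 4 - 33 ≡ 17; y = λ·(16 - 17) - 12 ≡ 9. → (17, 9)

(17, 9)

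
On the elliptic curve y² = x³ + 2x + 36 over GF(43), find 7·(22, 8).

Write G = (22, 8).
Double-and-add on 7 = (111)₂. Start with G = (22, 8) for the leading 1-bit.
double: tangent at (22, 8): λ = (3·22² + 2)/(2·8) ≡ 35/16. 16⁻¹ ≡ 35 (mod 43) since 16·35 = 560 ≡ 1, so λ ≡ 35·35 ≡ 21.
  x = λ² - 22 - 22 = 441 - 44 ≡ 10; y = λ·(22 - 10) - 8 ≡ 29. → (10, 29)
add G: (10, 29) + (22, 8). λ = (8 - 29)/(22 - 10) ≡ 22/12 mod 43. 12⁻¹ ≡ 18 (mod 43), so λ ≡ 9.
  x = λ² - 10 - 22 = 81 - 32 ≡ 6; y = λ·(10 - 6) - 29 ≡ 7. → (6, 7)
double: tangent at (6, 7): λ = (3·6² + 2)/(2·7) ≡ 24/14. 14⁻¹ ≡ 40 (mod 43), so λ ≡ 24·40 ≡ 14.
  x = λ² - 6 - 6 = 196 - 12 ≡ 12; y = λ·(6 - 12) - 7 ≡ 38. → (12, 38)
add G: (12, 38) + (22, 8). λ = (8 - 38)/(22 - 12) ≡ 13/10 mod 43. 10⁻¹ ≡ 13 (mod 43) since 10·13 = 130 ≡ 1, so λ ≡ 40.
  x = λ² - 12 - 22 = 1600 - 34 ≡ 18; y = λ·(12 - 18) - 38 ≡ 23. → (18, 23)

(18, 23)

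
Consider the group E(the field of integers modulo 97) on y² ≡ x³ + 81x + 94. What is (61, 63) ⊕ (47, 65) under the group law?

(88, 24)

(61, 63) + (47, 65). λ = (65 - 63)/(47 - 61) ≡ 2/83 mod 97. 83⁻¹ ≡ 90 (mod 97) since 83·90 = 7470 ≡ 1, so λ ≡ 83.
  x = λ² - 61 - 47 = 6889 - 108 ≡ 88; y = λ·(61 - 88) - 63 ≡ 24. → (88, 24)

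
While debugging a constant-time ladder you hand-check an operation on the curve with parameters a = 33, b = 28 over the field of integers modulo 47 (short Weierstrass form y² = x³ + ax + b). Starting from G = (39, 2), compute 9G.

(30, 10)

Double-and-add on 9 = (1001)₂. Start with G = (39, 2) for the leading 1-bit.
double: tangent at (39, 2): λ = (3·39² + 33)/(2·2) ≡ 37/4. 4⁻¹ ≡ 12 (mod 47) since 4·12 = 48 ≡ 1, so λ ≡ 37·12 ≡ 21.
  x = λ² - 39 - 39 = 441 - 78 ≡ 34; y = λ·(39 - 34) - 2 ≡ 9. → (34, 9)
double: tangent at (34, 9): λ = (3·34² + 33)/(2·9) ≡ 23/18. 18⁻¹ ≡ 34 (mod 47) since 18·34 = 612 ≡ 1, so λ ≡ 23·34 ≡ 30.
  x = λ² - 34 - 34 = 900 - 68 ≡ 33; y = λ·(34 - 33) - 9 ≡ 21. → (33, 21)
double: tangent at (33, 21): λ = (3·33² + 33)/(2·21) ≡ 10/42. 42⁻¹ ≡ 28 (mod 47) since 42·28 = 1176 ≡ 1, so λ ≡ 10·28 ≡ 45.
  x = λ² - 33 - 33 = 2025 - 66 ≡ 32; y = λ·(33 - 32) - 21 ≡ 24. → (32, 24)
add G: (32, 24) + (39, 2). λ = (2 - 24)/(39 - 32) ≡ 25/7 mod 47. 7⁻¹ ≡ 27 (mod 47), so λ ≡ 17.
  x = λ² - 32 - 39 = 289 - 71 ≡ 30; y = λ·(32 - 30) - 24 ≡ 10. → (30, 10)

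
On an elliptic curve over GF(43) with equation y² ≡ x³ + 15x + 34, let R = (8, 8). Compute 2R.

tangent at (8, 8): λ = (3·8² + 15)/(2·8) ≡ 35/16. 16⁻¹ ≡ 35 (mod 43) since 16·35 = 560 ≡ 1, so λ ≡ 35·35 ≡ 21.
  x = λ² - 8 - 8 = 441 - 16 ≡ 38; y = λ·(8 - 38) - 8 ≡ 7. → (38, 7)

(38, 7)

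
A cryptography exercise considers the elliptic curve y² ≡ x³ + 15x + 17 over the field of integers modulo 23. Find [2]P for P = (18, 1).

(11, 15)

tangent at (18, 1): λ = (3·18² + 15)/(2·1) ≡ 21/2. 2⁻¹ ≡ 12 (mod 23), so λ ≡ 21·12 ≡ 22.
  x = λ² - 18 - 18 = 484 - 36 ≡ 11; y = λ·(18 - 11) - 1 ≡ 15. → (11, 15)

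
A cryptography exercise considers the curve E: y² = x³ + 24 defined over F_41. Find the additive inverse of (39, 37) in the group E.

-(39, 37) = (39, -37 mod 41) = (39, 4).

(39, 4)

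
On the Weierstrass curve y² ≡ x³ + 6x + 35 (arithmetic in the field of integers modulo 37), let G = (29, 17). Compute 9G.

(33, 24)

Repeated addition: build up to 9G.
2G: tangent at (29, 17): λ = (3·29² + 6)/(2·17) ≡ 13/34. 34⁻¹ ≡ 12 (mod 37), so λ ≡ 13·12 ≡ 8.
  x = λ² - 29 - 29 = 64 - 58 ≡ 6; y = λ·(29 - 6) - 17 ≡ 19. → (6, 19)
3G: (6, 19) + (29, 17). λ = (17 - 19)/(29 - 6) ≡ 35/23 mod 37. 23⁻¹ ≡ 29 (mod 37), so λ ≡ 16.
  x = λ² - 6 - 29 = 256 - 35 ≡ 36; y = λ·(6 - 36) - 19 ≡ 19. → (36, 19)
4G: (36, 19) + (29, 17). λ = (17 - 19)/(29 - 36) ≡ 35/30 mod 37. 30⁻¹ ≡ 21 (mod 37) since 30·21 = 630 ≡ 1, so λ ≡ 32.
  x = λ² - 36 - 29 = 1024 - 65 ≡ 34; y = λ·(36 - 34) - 19 ≡ 8. → (34, 8)
5G: (34, 8) + (29, 17). λ = (17 - 8)/(29 - 34) ≡ 9/32 mod 37. 32⁻¹ ≡ 22 (mod 37) since 32·22 = 704 ≡ 1, so λ ≡ 13.
  x = λ² - 34 - 29 = 169 - 63 ≡ 32; y = λ·(34 - 32) - 8 ≡ 18. → (32, 18)
6G: (32, 18) + (29, 17). λ = (17 - 18)/(29 - 32) ≡ 36/34 mod 37. 34⁻¹ ≡ 12 (mod 37) since 34·12 = 408 ≡ 1, so λ ≡ 25.
  x = λ² - 32 - 29 = 625 - 61 ≡ 9; y = λ·(32 - 9) - 18 ≡ 2. → (9, 2)
7G: (9, 2) + (29, 17). λ = (17 - 2)/(29 - 9) ≡ 15/20 mod 37. 20⁻¹ ≡ 13 (mod 37), so λ ≡ 10.
  x = λ² - 9 - 29 = 100 - 38 ≡ 25; y = λ·(9 - 25) - 2 ≡ 23. → (25, 23)
8G: (25, 23) + (29, 17). λ = (17 - 23)/(29 - 25) ≡ 31/4 mod 37. 4⁻¹ ≡ 28 (mod 37) since 4·28 = 112 ≡ 1, so λ ≡ 17.
  x = λ² - 25 - 29 = 289 - 54 ≡ 13; y = λ·(25 - 13) - 23 ≡ 33. → (13, 33)
9G: (13, 33) + (29, 17). λ = (17 - 33)/(29 - 13) ≡ 21/16 mod 37. 16⁻¹ ≡ 7 (mod 37), so λ ≡ 36.
  x = λ² - 13 - 29 = 1296 - 42 ≡ 33; y = λ·(13 - 33) - 33 ≡ 24. → (33, 24)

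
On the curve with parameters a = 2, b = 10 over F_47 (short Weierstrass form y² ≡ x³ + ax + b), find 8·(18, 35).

Write Q = (18, 35).
Double-and-add on 8 = (1000)₂. Start with Q = (18, 35) for the leading 1-bit.
double: tangent at (18, 35): λ = (3·18² + 2)/(2·35) ≡ 34/23. 23⁻¹ ≡ 45 (mod 47), so λ ≡ 34·45 ≡ 26.
  x = λ² - 18 - 18 = 676 - 36 ≡ 29; y = λ·(18 - 29) - 35 ≡ 8. → (29, 8)
double: tangent at (29, 8): λ = (3·29² + 2)/(2·8) ≡ 34/16. 16⁻¹ ≡ 3 (mod 47) since 16·3 = 48 ≡ 1, so λ ≡ 34·3 ≡ 8.
  x = λ² - 29 - 29 = 64 - 58 ≡ 6; y = λ·(29 - 6) - 8 ≡ 35. → (6, 35)
double: tangent at (6, 35): λ = (3·6² + 2)/(2·35) ≡ 16/23. 23⁻¹ ≡ 45 (mod 47) since 23·45 = 1035 ≡ 1, so λ ≡ 16·45 ≡ 15.
  x = λ² - 6 - 6 = 225 - 12 ≡ 25; y = λ·(6 - 25) - 35 ≡ 9. → (25, 9)

(25, 9)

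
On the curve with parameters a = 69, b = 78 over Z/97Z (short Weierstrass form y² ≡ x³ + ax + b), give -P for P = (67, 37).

(67, 60)

-(67, 37) = (67, -37 mod 97) = (67, 60).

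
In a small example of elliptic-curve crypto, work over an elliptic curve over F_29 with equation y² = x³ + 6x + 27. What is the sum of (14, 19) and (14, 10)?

O

The two points share x = 14 and their y-coordinates satisfy 19 + 10 ≡ 0 (mod 29), so they are inverses. Their sum is 𝒪.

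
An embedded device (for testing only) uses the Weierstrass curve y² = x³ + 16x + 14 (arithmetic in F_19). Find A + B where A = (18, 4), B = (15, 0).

(18, 4) + (15, 0). λ = (0 - 4)/(15 - 18) ≡ 15/16 mod 19. 16⁻¹ ≡ 6 (mod 19), so λ ≡ 14.
  x = λ² - 18 - 15 = 196 - 33 ≡ 11; y = λ·(18 - 11) - 4 ≡ 18. → (11, 18)

(11, 18)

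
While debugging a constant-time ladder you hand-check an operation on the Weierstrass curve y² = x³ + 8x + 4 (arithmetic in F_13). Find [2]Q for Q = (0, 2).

(4, 3)

tangent at (0, 2): λ = (3·0² + 8)/(2·2) ≡ 8/4. 4⁻¹ ≡ 10 (mod 13), so λ ≡ 8·10 ≡ 2.
  x = λ² - 0 - 0 = 4 - 0 ≡ 4; y = λ·(0 - 4) - 2 ≡ 3. → (4, 3)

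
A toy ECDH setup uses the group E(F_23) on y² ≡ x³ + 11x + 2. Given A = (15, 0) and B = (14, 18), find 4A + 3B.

(6, 10)

First 4A:
Double-and-add on 4 = (100)₂. Start with A = (15, 0) for the leading 1-bit.
double: (15, 0) + (15, 0): same x and y₁ ≡ -y₂, so the sum is O.
double: O + O = O (identity).
4A = O.
Next 3B:
Repeated addition: build up to 3B.
2B: tangent at (14, 18): λ = (3·14² + 11)/(2·18) ≡ 1/13. 13⁻¹ ≡ 16 (mod 23) since 13·16 = 208 ≡ 1, so λ ≡ 1·16 ≡ 16.
  x = λ² - 14 - 14 = 256 - 28 ≡ 21; y = λ·(14 - 21) - 18 ≡ 8. → (21, 8)
3B: (21, 8) + (14, 18). λ = (18 - 8)/(14 - 21) ≡ 10/16 mod 23. 16⁻¹ ≡ 13 (mod 23) since 16·13 = 208 ≡ 1, so λ ≡ 15.
  x = λ² - 21 - 14 = 225 - 35 ≡ 6; y = λ·(21 - 6) - 8 ≡ 10. → (6, 10)
3B = (6, 10).
Finally 4A + 3B:
O + (6, 10) = (6, 10) (identity).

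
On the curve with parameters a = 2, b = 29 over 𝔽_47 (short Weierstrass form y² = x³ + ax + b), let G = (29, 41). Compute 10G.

Double-and-add on 10 = (1010)₂. Start with G = (29, 41) for the leading 1-bit.
double: tangent at (29, 41): λ = (3·29² + 2)/(2·41) ≡ 34/35. 35⁻¹ ≡ 43 (mod 47), so λ ≡ 34·43 ≡ 5.
  x = λ² - 29 - 29 = 25 - 58 ≡ 14; y = λ·(29 - 14) - 41 ≡ 34. → (14, 34)
double: tangent at (14, 34): λ = (3·14² + 2)/(2·34) ≡ 26/21. 21⁻¹ ≡ 9 (mod 47), so λ ≡ 26·9 ≡ 46.
  x = λ² - 14 - 14 = 2116 - 28 ≡ 20; y = λ·(14 - 20) - 34 ≡ 19. → (20, 19)
add G: (20, 19) + (29, 41). λ = (41 - 19)/(29 - 20) ≡ 22/9 mod 47. 9⁻¹ ≡ 21 (mod 47) since 9·21 = 189 ≡ 1, so λ ≡ 39.
  x = λ² - 20 - 29 = 1521 - 49 ≡ 15; y = λ·(20 - 15) - 19 ≡ 35. → (15, 35)
double: tangent at (15, 35): λ = (3·15² + 2)/(2·35) ≡ 19/23. 23⁻¹ ≡ 45 (mod 47) since 23·45 = 1035 ≡ 1, so λ ≡ 19·45 ≡ 9.
  x = λ² - 15 - 15 = 81 - 30 ≡ 4; y = λ·(15 - 4) - 35 ≡ 17. → (4, 17)

(4, 17)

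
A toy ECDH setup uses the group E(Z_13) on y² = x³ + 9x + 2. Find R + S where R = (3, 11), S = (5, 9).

(6, 5)

(3, 11) + (5, 9). λ = (9 - 11)/(5 - 3) ≡ 11/2 mod 13. 2⁻¹ ≡ 7 (mod 13) since 2·7 = 14 ≡ 1, so λ ≡ 12.
  x = λ² - 3 - 5 = 144 - 8 ≡ 6; y = λ·(3 - 6) - 11 ≡ 5. → (6, 5)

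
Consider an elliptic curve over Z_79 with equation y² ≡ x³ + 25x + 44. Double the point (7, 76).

tangent at (7, 76): λ = (3·7² + 25)/(2·76) ≡ 14/73. 73⁻¹ ≡ 13 (mod 79), so λ ≡ 14·13 ≡ 24.
  x = λ² - 7 - 7 = 576 - 14 ≡ 9; y = λ·(7 - 9) - 76 ≡ 34. → (9, 34)

(9, 34)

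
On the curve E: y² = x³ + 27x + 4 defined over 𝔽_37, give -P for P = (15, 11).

(15, 26)

-(15, 11) = (15, -11 mod 37) = (15, 26).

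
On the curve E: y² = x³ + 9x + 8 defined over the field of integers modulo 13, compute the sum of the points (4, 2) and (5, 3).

(4, 2) + (5, 3). λ = (3 - 2)/(5 - 4) ≡ 1/1 mod 13. 1⁻¹ ≡ 1 (mod 13), so λ ≡ 1.
  x = λ² - 4 - 5 = 1 - 9 ≡ 5; y = λ·(4 - 5) - 2 ≡ 10. → (5, 10)

(5, 10)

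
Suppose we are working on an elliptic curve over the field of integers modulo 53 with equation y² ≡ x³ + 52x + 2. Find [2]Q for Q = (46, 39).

tangent at (46, 39): λ = (3·46² + 52)/(2·39) ≡ 40/25. 25⁻¹ ≡ 17 (mod 53) since 25·17 = 425 ≡ 1, so λ ≡ 40·17 ≡ 44.
  x = λ² - 46 - 46 = 1936 - 92 ≡ 42; y = λ·(46 - 42) - 39 ≡ 31. → (42, 31)

(42, 31)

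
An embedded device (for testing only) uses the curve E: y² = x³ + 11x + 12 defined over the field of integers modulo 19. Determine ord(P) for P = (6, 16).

11

2P: tangent at (6, 16): λ = (3·6² + 11)/(2·16) ≡ 5/13. 13⁻¹ ≡ 3 (mod 19) since 13·3 = 39 ≡ 1, so λ ≡ 5·3 ≡ 15.
  x = λ² - 6 - 6 = 225 - 12 ≡ 4; y = λ·(6 - 4) - 16 ≡ 14. → (4, 14)
3P: (4, 14) + (6, 16). λ = (16 - 14)/(6 - 4) ≡ 2/2 mod 19. 2⁻¹ ≡ 10 (mod 19) since 2·10 = 20 ≡ 1, so λ ≡ 1.
  x = λ² - 4 - 6 = 1 - 10 ≡ 10; y = λ·(4 - 10) - 14 ≡ 18. → (10, 18)
4P: (10, 18) + (6, 16). λ = (16 - 18)/(6 - 10) ≡ 17/15 mod 19. 15⁻¹ ≡ 14 (mod 19) since 15·14 = 210 ≡ 1, so λ ≡ 10.
  x = λ² - 10 - 6 = 100 - 16 ≡ 8; y = λ·(10 - 8) - 18 ≡ 2. → (8, 2)
5P: (8, 2) + (6, 16). λ = (16 - 2)/(6 - 8) ≡ 14/17 mod 19. 17⁻¹ ≡ 9 (mod 19), so λ ≡ 12.
  x = λ² - 8 - 6 = 144 - 14 ≡ 16; y = λ·(8 - 16) - 2 ≡ 16. → (16, 16)
6P: (16, 16) + (6, 16). λ = (16 - 16)/(6 - 16) ≡ 0/9 mod 19. 9⁻¹ ≡ 17 (mod 19) since 9·17 = 153 ≡ 1, so λ ≡ 0.
  x = λ² - 16 - 6 = 0 - 22 ≡ 16; y = λ·(16 - 16) - 16 ≡ 3. → (16, 3)
7P: (16, 3) + (6, 16). λ = (16 - 3)/(6 - 16) ≡ 13/9 mod 19. 9⁻¹ ≡ 17 (mod 19) since 9·17 = 153 ≡ 1, so λ ≡ 12.
  x = λ² - 16 - 6 = 144 - 22 ≡ 8; y = λ·(16 - 8) - 3 ≡ 17. → (8, 17)
8P: (8, 17) + (6, 16). λ = (16 - 17)/(6 - 8) ≡ 18/17 mod 19. 17⁻¹ ≡ 9 (mod 19) since 17·9 = 153 ≡ 1, so λ ≡ 10.
  x = λ² - 8 - 6 = 100 - 14 ≡ 10; y = λ·(8 - 10) - 17 ≡ 1. → (10, 1)
9P: (10, 1) + (6, 16). λ = (16 - 1)/(6 - 10) ≡ 15/15 mod 19. 15⁻¹ ≡ 14 (mod 19) since 15·14 = 210 ≡ 1, so λ ≡ 1.
  x = λ² - 10 - 6 = 1 - 16 ≡ 4; y = λ·(10 - 4) - 1 ≡ 5. → (4, 5)
10P: (4, 5) + (6, 16). λ = (16 - 5)/(6 - 4) ≡ 11/2 mod 19. 2⁻¹ ≡ 10 (mod 19), so λ ≡ 15.
  x = λ² - 4 - 6 = 225 - 10 ≡ 6; y = λ·(4 - 6) - 5 ≡ 3. → (6, 3)
11P: (6, 3) + (6, 16): same x and y₁ ≡ -y₂, so the sum is 𝒪.
11P = 𝒪, so the order is 11.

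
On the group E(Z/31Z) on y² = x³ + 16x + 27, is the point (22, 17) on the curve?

no

y² = 17² ≡ 10; x³ + 16x + 27 = 11027 ≡ 22 (mod 31). 10 ≠ 22.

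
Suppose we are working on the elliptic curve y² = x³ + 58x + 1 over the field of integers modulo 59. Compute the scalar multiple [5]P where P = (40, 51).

(2, 40)

Repeated addition: build up to 5P.
2P: tangent at (40, 51): λ = (3·40² + 58)/(2·51) ≡ 20/43. 43⁻¹ ≡ 11 (mod 59) since 43·11 = 473 ≡ 1, so λ ≡ 20·11 ≡ 43.
  x = λ² - 40 - 40 = 1849 - 80 ≡ 58; y = λ·(40 - 58) - 51 ≡ 1. → (58, 1)
3P: (58, 1) + (40, 51). λ = (51 - 1)/(40 - 58) ≡ 50/41 mod 59. 41⁻¹ ≡ 36 (mod 59) since 41·36 = 1476 ≡ 1, so λ ≡ 30.
  x = λ² - 58 - 40 = 900 - 98 ≡ 35; y = λ·(58 - 35) - 1 ≡ 40. → (35, 40)
4P: (35, 40) + (40, 51). λ = (51 - 40)/(40 - 35) ≡ 11/5 mod 59. 5⁻¹ ≡ 12 (mod 59) since 5·12 = 60 ≡ 1, so λ ≡ 14.
  x = λ² - 35 - 40 = 196 - 75 ≡ 3; y = λ·(35 - 3) - 40 ≡ 54. → (3, 54)
5P: (3, 54) + (40, 51). λ = (51 - 54)/(40 - 3) ≡ 56/37 mod 59. 37⁻¹ ≡ 8 (mod 59), so λ ≡ 35.
  x = λ² - 3 - 40 = 1225 - 43 ≡ 2; y = λ·(3 - 2) - 54 ≡ 40. → (2, 40)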